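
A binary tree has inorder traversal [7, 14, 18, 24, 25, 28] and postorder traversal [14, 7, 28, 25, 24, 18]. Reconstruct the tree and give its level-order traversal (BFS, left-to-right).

Inorder:   [7, 14, 18, 24, 25, 28]
Postorder: [14, 7, 28, 25, 24, 18]
Algorithm: postorder visits root last, so walk postorder right-to-left;
each value is the root of the current inorder slice — split it at that
value, recurse on the right subtree first, then the left.
Recursive splits:
  root=18; inorder splits into left=[7, 14], right=[24, 25, 28]
  root=24; inorder splits into left=[], right=[25, 28]
  root=25; inorder splits into left=[], right=[28]
  root=28; inorder splits into left=[], right=[]
  root=7; inorder splits into left=[], right=[14]
  root=14; inorder splits into left=[], right=[]
Reconstructed level-order: [18, 7, 24, 14, 25, 28]


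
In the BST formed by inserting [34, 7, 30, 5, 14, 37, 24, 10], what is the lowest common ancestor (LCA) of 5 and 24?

Tree insertion order: [34, 7, 30, 5, 14, 37, 24, 10]
Tree (level-order array): [34, 7, 37, 5, 30, None, None, None, None, 14, None, 10, 24]
In a BST, the LCA of p=5, q=24 is the first node v on the
root-to-leaf path with p <= v <= q (go left if both < v, right if both > v).
Walk from root:
  at 34: both 5 and 24 < 34, go left
  at 7: 5 <= 7 <= 24, this is the LCA
LCA = 7


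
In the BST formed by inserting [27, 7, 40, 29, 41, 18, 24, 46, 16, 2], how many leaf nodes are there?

Tree built from: [27, 7, 40, 29, 41, 18, 24, 46, 16, 2]
Tree (level-order array): [27, 7, 40, 2, 18, 29, 41, None, None, 16, 24, None, None, None, 46]
Rule: A leaf has 0 children.
Per-node child counts:
  node 27: 2 child(ren)
  node 7: 2 child(ren)
  node 2: 0 child(ren)
  node 18: 2 child(ren)
  node 16: 0 child(ren)
  node 24: 0 child(ren)
  node 40: 2 child(ren)
  node 29: 0 child(ren)
  node 41: 1 child(ren)
  node 46: 0 child(ren)
Matching nodes: [2, 16, 24, 29, 46]
Count of leaf nodes: 5


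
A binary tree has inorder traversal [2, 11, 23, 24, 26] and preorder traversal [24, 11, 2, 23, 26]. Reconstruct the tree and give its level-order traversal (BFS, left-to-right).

Inorder:  [2, 11, 23, 24, 26]
Preorder: [24, 11, 2, 23, 26]
Algorithm: preorder visits root first, so consume preorder in order;
for each root, split the current inorder slice at that value into
left-subtree inorder and right-subtree inorder, then recurse.
Recursive splits:
  root=24; inorder splits into left=[2, 11, 23], right=[26]
  root=11; inorder splits into left=[2], right=[23]
  root=2; inorder splits into left=[], right=[]
  root=23; inorder splits into left=[], right=[]
  root=26; inorder splits into left=[], right=[]
Reconstructed level-order: [24, 11, 26, 2, 23]


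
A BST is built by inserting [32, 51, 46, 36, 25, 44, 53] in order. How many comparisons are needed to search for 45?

Search path for 45: 32 -> 51 -> 46 -> 36 -> 44
Found: False
Comparisons: 5


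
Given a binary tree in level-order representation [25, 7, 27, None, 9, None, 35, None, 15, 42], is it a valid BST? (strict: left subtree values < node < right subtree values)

Level-order array: [25, 7, 27, None, 9, None, 35, None, 15, 42]
Validate using subtree bounds (lo, hi): at each node, require lo < value < hi,
then recurse left with hi=value and right with lo=value.
Preorder trace (stopping at first violation):
  at node 25 with bounds (-inf, +inf): OK
  at node 7 with bounds (-inf, 25): OK
  at node 9 with bounds (7, 25): OK
  at node 15 with bounds (9, 25): OK
  at node 27 with bounds (25, +inf): OK
  at node 35 with bounds (27, +inf): OK
  at node 42 with bounds (27, 35): VIOLATION
Node 42 violates its bound: not (27 < 42 < 35).
Result: Not a valid BST


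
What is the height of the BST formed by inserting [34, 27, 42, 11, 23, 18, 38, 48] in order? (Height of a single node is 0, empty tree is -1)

Insertion order: [34, 27, 42, 11, 23, 18, 38, 48]
Tree (level-order array): [34, 27, 42, 11, None, 38, 48, None, 23, None, None, None, None, 18]
Compute height bottom-up (empty subtree = -1):
  height(18) = 1 + max(-1, -1) = 0
  height(23) = 1 + max(0, -1) = 1
  height(11) = 1 + max(-1, 1) = 2
  height(27) = 1 + max(2, -1) = 3
  height(38) = 1 + max(-1, -1) = 0
  height(48) = 1 + max(-1, -1) = 0
  height(42) = 1 + max(0, 0) = 1
  height(34) = 1 + max(3, 1) = 4
Height = 4


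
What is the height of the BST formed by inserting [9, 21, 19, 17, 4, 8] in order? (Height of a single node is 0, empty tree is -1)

Insertion order: [9, 21, 19, 17, 4, 8]
Tree (level-order array): [9, 4, 21, None, 8, 19, None, None, None, 17]
Compute height bottom-up (empty subtree = -1):
  height(8) = 1 + max(-1, -1) = 0
  height(4) = 1 + max(-1, 0) = 1
  height(17) = 1 + max(-1, -1) = 0
  height(19) = 1 + max(0, -1) = 1
  height(21) = 1 + max(1, -1) = 2
  height(9) = 1 + max(1, 2) = 3
Height = 3


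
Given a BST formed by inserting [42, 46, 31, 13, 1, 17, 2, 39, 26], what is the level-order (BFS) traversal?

Tree insertion order: [42, 46, 31, 13, 1, 17, 2, 39, 26]
Tree (level-order array): [42, 31, 46, 13, 39, None, None, 1, 17, None, None, None, 2, None, 26]
BFS from the root, enqueuing left then right child of each popped node:
  queue [42] -> pop 42, enqueue [31, 46], visited so far: [42]
  queue [31, 46] -> pop 31, enqueue [13, 39], visited so far: [42, 31]
  queue [46, 13, 39] -> pop 46, enqueue [none], visited so far: [42, 31, 46]
  queue [13, 39] -> pop 13, enqueue [1, 17], visited so far: [42, 31, 46, 13]
  queue [39, 1, 17] -> pop 39, enqueue [none], visited so far: [42, 31, 46, 13, 39]
  queue [1, 17] -> pop 1, enqueue [2], visited so far: [42, 31, 46, 13, 39, 1]
  queue [17, 2] -> pop 17, enqueue [26], visited so far: [42, 31, 46, 13, 39, 1, 17]
  queue [2, 26] -> pop 2, enqueue [none], visited so far: [42, 31, 46, 13, 39, 1, 17, 2]
  queue [26] -> pop 26, enqueue [none], visited so far: [42, 31, 46, 13, 39, 1, 17, 2, 26]
Result: [42, 31, 46, 13, 39, 1, 17, 2, 26]


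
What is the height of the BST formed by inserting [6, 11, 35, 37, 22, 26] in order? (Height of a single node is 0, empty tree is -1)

Insertion order: [6, 11, 35, 37, 22, 26]
Tree (level-order array): [6, None, 11, None, 35, 22, 37, None, 26]
Compute height bottom-up (empty subtree = -1):
  height(26) = 1 + max(-1, -1) = 0
  height(22) = 1 + max(-1, 0) = 1
  height(37) = 1 + max(-1, -1) = 0
  height(35) = 1 + max(1, 0) = 2
  height(11) = 1 + max(-1, 2) = 3
  height(6) = 1 + max(-1, 3) = 4
Height = 4


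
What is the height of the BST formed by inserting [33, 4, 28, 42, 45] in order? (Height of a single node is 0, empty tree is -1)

Insertion order: [33, 4, 28, 42, 45]
Tree (level-order array): [33, 4, 42, None, 28, None, 45]
Compute height bottom-up (empty subtree = -1):
  height(28) = 1 + max(-1, -1) = 0
  height(4) = 1 + max(-1, 0) = 1
  height(45) = 1 + max(-1, -1) = 0
  height(42) = 1 + max(-1, 0) = 1
  height(33) = 1 + max(1, 1) = 2
Height = 2


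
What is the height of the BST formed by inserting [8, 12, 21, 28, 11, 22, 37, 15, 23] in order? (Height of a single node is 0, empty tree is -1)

Insertion order: [8, 12, 21, 28, 11, 22, 37, 15, 23]
Tree (level-order array): [8, None, 12, 11, 21, None, None, 15, 28, None, None, 22, 37, None, 23]
Compute height bottom-up (empty subtree = -1):
  height(11) = 1 + max(-1, -1) = 0
  height(15) = 1 + max(-1, -1) = 0
  height(23) = 1 + max(-1, -1) = 0
  height(22) = 1 + max(-1, 0) = 1
  height(37) = 1 + max(-1, -1) = 0
  height(28) = 1 + max(1, 0) = 2
  height(21) = 1 + max(0, 2) = 3
  height(12) = 1 + max(0, 3) = 4
  height(8) = 1 + max(-1, 4) = 5
Height = 5


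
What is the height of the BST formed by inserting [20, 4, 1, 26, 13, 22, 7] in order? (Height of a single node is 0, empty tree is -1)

Insertion order: [20, 4, 1, 26, 13, 22, 7]
Tree (level-order array): [20, 4, 26, 1, 13, 22, None, None, None, 7]
Compute height bottom-up (empty subtree = -1):
  height(1) = 1 + max(-1, -1) = 0
  height(7) = 1 + max(-1, -1) = 0
  height(13) = 1 + max(0, -1) = 1
  height(4) = 1 + max(0, 1) = 2
  height(22) = 1 + max(-1, -1) = 0
  height(26) = 1 + max(0, -1) = 1
  height(20) = 1 + max(2, 1) = 3
Height = 3


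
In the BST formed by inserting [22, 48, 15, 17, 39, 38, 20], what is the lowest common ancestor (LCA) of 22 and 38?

Tree insertion order: [22, 48, 15, 17, 39, 38, 20]
Tree (level-order array): [22, 15, 48, None, 17, 39, None, None, 20, 38]
In a BST, the LCA of p=22, q=38 is the first node v on the
root-to-leaf path with p <= v <= q (go left if both < v, right if both > v).
Walk from root:
  at 22: 22 <= 22 <= 38, this is the LCA
LCA = 22


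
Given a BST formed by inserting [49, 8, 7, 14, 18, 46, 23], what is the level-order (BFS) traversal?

Tree insertion order: [49, 8, 7, 14, 18, 46, 23]
Tree (level-order array): [49, 8, None, 7, 14, None, None, None, 18, None, 46, 23]
BFS from the root, enqueuing left then right child of each popped node:
  queue [49] -> pop 49, enqueue [8], visited so far: [49]
  queue [8] -> pop 8, enqueue [7, 14], visited so far: [49, 8]
  queue [7, 14] -> pop 7, enqueue [none], visited so far: [49, 8, 7]
  queue [14] -> pop 14, enqueue [18], visited so far: [49, 8, 7, 14]
  queue [18] -> pop 18, enqueue [46], visited so far: [49, 8, 7, 14, 18]
  queue [46] -> pop 46, enqueue [23], visited so far: [49, 8, 7, 14, 18, 46]
  queue [23] -> pop 23, enqueue [none], visited so far: [49, 8, 7, 14, 18, 46, 23]
Result: [49, 8, 7, 14, 18, 46, 23]


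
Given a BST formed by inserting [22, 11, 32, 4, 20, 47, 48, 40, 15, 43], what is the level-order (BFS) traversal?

Tree insertion order: [22, 11, 32, 4, 20, 47, 48, 40, 15, 43]
Tree (level-order array): [22, 11, 32, 4, 20, None, 47, None, None, 15, None, 40, 48, None, None, None, 43]
BFS from the root, enqueuing left then right child of each popped node:
  queue [22] -> pop 22, enqueue [11, 32], visited so far: [22]
  queue [11, 32] -> pop 11, enqueue [4, 20], visited so far: [22, 11]
  queue [32, 4, 20] -> pop 32, enqueue [47], visited so far: [22, 11, 32]
  queue [4, 20, 47] -> pop 4, enqueue [none], visited so far: [22, 11, 32, 4]
  queue [20, 47] -> pop 20, enqueue [15], visited so far: [22, 11, 32, 4, 20]
  queue [47, 15] -> pop 47, enqueue [40, 48], visited so far: [22, 11, 32, 4, 20, 47]
  queue [15, 40, 48] -> pop 15, enqueue [none], visited so far: [22, 11, 32, 4, 20, 47, 15]
  queue [40, 48] -> pop 40, enqueue [43], visited so far: [22, 11, 32, 4, 20, 47, 15, 40]
  queue [48, 43] -> pop 48, enqueue [none], visited so far: [22, 11, 32, 4, 20, 47, 15, 40, 48]
  queue [43] -> pop 43, enqueue [none], visited so far: [22, 11, 32, 4, 20, 47, 15, 40, 48, 43]
Result: [22, 11, 32, 4, 20, 47, 15, 40, 48, 43]


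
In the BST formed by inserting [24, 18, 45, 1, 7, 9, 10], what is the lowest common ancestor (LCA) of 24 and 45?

Tree insertion order: [24, 18, 45, 1, 7, 9, 10]
Tree (level-order array): [24, 18, 45, 1, None, None, None, None, 7, None, 9, None, 10]
In a BST, the LCA of p=24, q=45 is the first node v on the
root-to-leaf path with p <= v <= q (go left if both < v, right if both > v).
Walk from root:
  at 24: 24 <= 24 <= 45, this is the LCA
LCA = 24


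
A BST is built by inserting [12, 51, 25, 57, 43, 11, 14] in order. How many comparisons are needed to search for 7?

Search path for 7: 12 -> 11
Found: False
Comparisons: 2


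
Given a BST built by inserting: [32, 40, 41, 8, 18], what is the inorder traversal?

Tree insertion order: [32, 40, 41, 8, 18]
Tree (level-order array): [32, 8, 40, None, 18, None, 41]
Inorder traversal: [8, 18, 32, 40, 41]


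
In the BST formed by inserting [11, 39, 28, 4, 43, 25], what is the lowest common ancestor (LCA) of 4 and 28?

Tree insertion order: [11, 39, 28, 4, 43, 25]
Tree (level-order array): [11, 4, 39, None, None, 28, 43, 25]
In a BST, the LCA of p=4, q=28 is the first node v on the
root-to-leaf path with p <= v <= q (go left if both < v, right if both > v).
Walk from root:
  at 11: 4 <= 11 <= 28, this is the LCA
LCA = 11


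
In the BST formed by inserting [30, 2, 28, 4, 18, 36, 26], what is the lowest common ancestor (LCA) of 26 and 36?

Tree insertion order: [30, 2, 28, 4, 18, 36, 26]
Tree (level-order array): [30, 2, 36, None, 28, None, None, 4, None, None, 18, None, 26]
In a BST, the LCA of p=26, q=36 is the first node v on the
root-to-leaf path with p <= v <= q (go left if both < v, right if both > v).
Walk from root:
  at 30: 26 <= 30 <= 36, this is the LCA
LCA = 30


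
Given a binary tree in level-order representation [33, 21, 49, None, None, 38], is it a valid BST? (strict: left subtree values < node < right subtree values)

Level-order array: [33, 21, 49, None, None, 38]
Validate using subtree bounds (lo, hi): at each node, require lo < value < hi,
then recurse left with hi=value and right with lo=value.
Preorder trace (stopping at first violation):
  at node 33 with bounds (-inf, +inf): OK
  at node 21 with bounds (-inf, 33): OK
  at node 49 with bounds (33, +inf): OK
  at node 38 with bounds (33, 49): OK
No violation found at any node.
Result: Valid BST


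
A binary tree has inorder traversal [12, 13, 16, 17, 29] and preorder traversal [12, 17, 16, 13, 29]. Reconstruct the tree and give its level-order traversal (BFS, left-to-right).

Inorder:  [12, 13, 16, 17, 29]
Preorder: [12, 17, 16, 13, 29]
Algorithm: preorder visits root first, so consume preorder in order;
for each root, split the current inorder slice at that value into
left-subtree inorder and right-subtree inorder, then recurse.
Recursive splits:
  root=12; inorder splits into left=[], right=[13, 16, 17, 29]
  root=17; inorder splits into left=[13, 16], right=[29]
  root=16; inorder splits into left=[13], right=[]
  root=13; inorder splits into left=[], right=[]
  root=29; inorder splits into left=[], right=[]
Reconstructed level-order: [12, 17, 16, 29, 13]


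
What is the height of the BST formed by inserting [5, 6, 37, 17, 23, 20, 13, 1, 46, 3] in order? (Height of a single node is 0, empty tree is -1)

Insertion order: [5, 6, 37, 17, 23, 20, 13, 1, 46, 3]
Tree (level-order array): [5, 1, 6, None, 3, None, 37, None, None, 17, 46, 13, 23, None, None, None, None, 20]
Compute height bottom-up (empty subtree = -1):
  height(3) = 1 + max(-1, -1) = 0
  height(1) = 1 + max(-1, 0) = 1
  height(13) = 1 + max(-1, -1) = 0
  height(20) = 1 + max(-1, -1) = 0
  height(23) = 1 + max(0, -1) = 1
  height(17) = 1 + max(0, 1) = 2
  height(46) = 1 + max(-1, -1) = 0
  height(37) = 1 + max(2, 0) = 3
  height(6) = 1 + max(-1, 3) = 4
  height(5) = 1 + max(1, 4) = 5
Height = 5


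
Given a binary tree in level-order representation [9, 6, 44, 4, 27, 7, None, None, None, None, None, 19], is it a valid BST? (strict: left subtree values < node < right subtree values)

Level-order array: [9, 6, 44, 4, 27, 7, None, None, None, None, None, 19]
Validate using subtree bounds (lo, hi): at each node, require lo < value < hi,
then recurse left with hi=value and right with lo=value.
Preorder trace (stopping at first violation):
  at node 9 with bounds (-inf, +inf): OK
  at node 6 with bounds (-inf, 9): OK
  at node 4 with bounds (-inf, 6): OK
  at node 27 with bounds (6, 9): VIOLATION
Node 27 violates its bound: not (6 < 27 < 9).
Result: Not a valid BST


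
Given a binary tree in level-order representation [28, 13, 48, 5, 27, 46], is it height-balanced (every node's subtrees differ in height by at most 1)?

Tree (level-order array): [28, 13, 48, 5, 27, 46]
Definition: a tree is height-balanced if, at every node, |h(left) - h(right)| <= 1 (empty subtree has height -1).
Bottom-up per-node check:
  node 5: h_left=-1, h_right=-1, diff=0 [OK], height=0
  node 27: h_left=-1, h_right=-1, diff=0 [OK], height=0
  node 13: h_left=0, h_right=0, diff=0 [OK], height=1
  node 46: h_left=-1, h_right=-1, diff=0 [OK], height=0
  node 48: h_left=0, h_right=-1, diff=1 [OK], height=1
  node 28: h_left=1, h_right=1, diff=0 [OK], height=2
All nodes satisfy the balance condition.
Result: Balanced


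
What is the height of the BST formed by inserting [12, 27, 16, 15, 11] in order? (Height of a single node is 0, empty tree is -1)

Insertion order: [12, 27, 16, 15, 11]
Tree (level-order array): [12, 11, 27, None, None, 16, None, 15]
Compute height bottom-up (empty subtree = -1):
  height(11) = 1 + max(-1, -1) = 0
  height(15) = 1 + max(-1, -1) = 0
  height(16) = 1 + max(0, -1) = 1
  height(27) = 1 + max(1, -1) = 2
  height(12) = 1 + max(0, 2) = 3
Height = 3


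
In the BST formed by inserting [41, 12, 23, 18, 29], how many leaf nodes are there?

Tree built from: [41, 12, 23, 18, 29]
Tree (level-order array): [41, 12, None, None, 23, 18, 29]
Rule: A leaf has 0 children.
Per-node child counts:
  node 41: 1 child(ren)
  node 12: 1 child(ren)
  node 23: 2 child(ren)
  node 18: 0 child(ren)
  node 29: 0 child(ren)
Matching nodes: [18, 29]
Count of leaf nodes: 2


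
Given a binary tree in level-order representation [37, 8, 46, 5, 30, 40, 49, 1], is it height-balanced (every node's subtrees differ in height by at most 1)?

Tree (level-order array): [37, 8, 46, 5, 30, 40, 49, 1]
Definition: a tree is height-balanced if, at every node, |h(left) - h(right)| <= 1 (empty subtree has height -1).
Bottom-up per-node check:
  node 1: h_left=-1, h_right=-1, diff=0 [OK], height=0
  node 5: h_left=0, h_right=-1, diff=1 [OK], height=1
  node 30: h_left=-1, h_right=-1, diff=0 [OK], height=0
  node 8: h_left=1, h_right=0, diff=1 [OK], height=2
  node 40: h_left=-1, h_right=-1, diff=0 [OK], height=0
  node 49: h_left=-1, h_right=-1, diff=0 [OK], height=0
  node 46: h_left=0, h_right=0, diff=0 [OK], height=1
  node 37: h_left=2, h_right=1, diff=1 [OK], height=3
All nodes satisfy the balance condition.
Result: Balanced


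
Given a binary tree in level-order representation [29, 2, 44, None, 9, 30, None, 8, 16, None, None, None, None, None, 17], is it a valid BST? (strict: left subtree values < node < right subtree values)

Level-order array: [29, 2, 44, None, 9, 30, None, 8, 16, None, None, None, None, None, 17]
Validate using subtree bounds (lo, hi): at each node, require lo < value < hi,
then recurse left with hi=value and right with lo=value.
Preorder trace (stopping at first violation):
  at node 29 with bounds (-inf, +inf): OK
  at node 2 with bounds (-inf, 29): OK
  at node 9 with bounds (2, 29): OK
  at node 8 with bounds (2, 9): OK
  at node 16 with bounds (9, 29): OK
  at node 17 with bounds (16, 29): OK
  at node 44 with bounds (29, +inf): OK
  at node 30 with bounds (29, 44): OK
No violation found at any node.
Result: Valid BST


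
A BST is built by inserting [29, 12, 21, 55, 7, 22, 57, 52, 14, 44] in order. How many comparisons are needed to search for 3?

Search path for 3: 29 -> 12 -> 7
Found: False
Comparisons: 3


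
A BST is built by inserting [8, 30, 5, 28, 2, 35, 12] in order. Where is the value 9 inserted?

Starting tree (level order): [8, 5, 30, 2, None, 28, 35, None, None, 12]
Insertion path: 8 -> 30 -> 28 -> 12
Result: insert 9 as left child of 12
Final tree (level order): [8, 5, 30, 2, None, 28, 35, None, None, 12, None, None, None, 9]


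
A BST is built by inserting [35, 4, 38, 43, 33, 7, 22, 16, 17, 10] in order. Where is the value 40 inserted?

Starting tree (level order): [35, 4, 38, None, 33, None, 43, 7, None, None, None, None, 22, 16, None, 10, 17]
Insertion path: 35 -> 38 -> 43
Result: insert 40 as left child of 43
Final tree (level order): [35, 4, 38, None, 33, None, 43, 7, None, 40, None, None, 22, None, None, 16, None, 10, 17]


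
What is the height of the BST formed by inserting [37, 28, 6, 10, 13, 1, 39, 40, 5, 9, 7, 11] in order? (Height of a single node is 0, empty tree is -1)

Insertion order: [37, 28, 6, 10, 13, 1, 39, 40, 5, 9, 7, 11]
Tree (level-order array): [37, 28, 39, 6, None, None, 40, 1, 10, None, None, None, 5, 9, 13, None, None, 7, None, 11]
Compute height bottom-up (empty subtree = -1):
  height(5) = 1 + max(-1, -1) = 0
  height(1) = 1 + max(-1, 0) = 1
  height(7) = 1 + max(-1, -1) = 0
  height(9) = 1 + max(0, -1) = 1
  height(11) = 1 + max(-1, -1) = 0
  height(13) = 1 + max(0, -1) = 1
  height(10) = 1 + max(1, 1) = 2
  height(6) = 1 + max(1, 2) = 3
  height(28) = 1 + max(3, -1) = 4
  height(40) = 1 + max(-1, -1) = 0
  height(39) = 1 + max(-1, 0) = 1
  height(37) = 1 + max(4, 1) = 5
Height = 5


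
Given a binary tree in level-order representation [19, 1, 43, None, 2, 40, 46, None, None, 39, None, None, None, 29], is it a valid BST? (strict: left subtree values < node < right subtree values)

Level-order array: [19, 1, 43, None, 2, 40, 46, None, None, 39, None, None, None, 29]
Validate using subtree bounds (lo, hi): at each node, require lo < value < hi,
then recurse left with hi=value and right with lo=value.
Preorder trace (stopping at first violation):
  at node 19 with bounds (-inf, +inf): OK
  at node 1 with bounds (-inf, 19): OK
  at node 2 with bounds (1, 19): OK
  at node 43 with bounds (19, +inf): OK
  at node 40 with bounds (19, 43): OK
  at node 39 with bounds (19, 40): OK
  at node 29 with bounds (19, 39): OK
  at node 46 with bounds (43, +inf): OK
No violation found at any node.
Result: Valid BST


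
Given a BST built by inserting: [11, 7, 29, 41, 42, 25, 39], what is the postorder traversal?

Tree insertion order: [11, 7, 29, 41, 42, 25, 39]
Tree (level-order array): [11, 7, 29, None, None, 25, 41, None, None, 39, 42]
Postorder traversal: [7, 25, 39, 42, 41, 29, 11]


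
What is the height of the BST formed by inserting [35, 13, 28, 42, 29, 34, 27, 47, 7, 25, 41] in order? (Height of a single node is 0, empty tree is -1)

Insertion order: [35, 13, 28, 42, 29, 34, 27, 47, 7, 25, 41]
Tree (level-order array): [35, 13, 42, 7, 28, 41, 47, None, None, 27, 29, None, None, None, None, 25, None, None, 34]
Compute height bottom-up (empty subtree = -1):
  height(7) = 1 + max(-1, -1) = 0
  height(25) = 1 + max(-1, -1) = 0
  height(27) = 1 + max(0, -1) = 1
  height(34) = 1 + max(-1, -1) = 0
  height(29) = 1 + max(-1, 0) = 1
  height(28) = 1 + max(1, 1) = 2
  height(13) = 1 + max(0, 2) = 3
  height(41) = 1 + max(-1, -1) = 0
  height(47) = 1 + max(-1, -1) = 0
  height(42) = 1 + max(0, 0) = 1
  height(35) = 1 + max(3, 1) = 4
Height = 4


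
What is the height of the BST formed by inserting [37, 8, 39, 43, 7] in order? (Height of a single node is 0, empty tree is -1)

Insertion order: [37, 8, 39, 43, 7]
Tree (level-order array): [37, 8, 39, 7, None, None, 43]
Compute height bottom-up (empty subtree = -1):
  height(7) = 1 + max(-1, -1) = 0
  height(8) = 1 + max(0, -1) = 1
  height(43) = 1 + max(-1, -1) = 0
  height(39) = 1 + max(-1, 0) = 1
  height(37) = 1 + max(1, 1) = 2
Height = 2


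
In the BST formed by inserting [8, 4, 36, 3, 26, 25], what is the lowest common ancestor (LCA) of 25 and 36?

Tree insertion order: [8, 4, 36, 3, 26, 25]
Tree (level-order array): [8, 4, 36, 3, None, 26, None, None, None, 25]
In a BST, the LCA of p=25, q=36 is the first node v on the
root-to-leaf path with p <= v <= q (go left if both < v, right if both > v).
Walk from root:
  at 8: both 25 and 36 > 8, go right
  at 36: 25 <= 36 <= 36, this is the LCA
LCA = 36


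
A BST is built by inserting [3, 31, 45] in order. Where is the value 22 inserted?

Starting tree (level order): [3, None, 31, None, 45]
Insertion path: 3 -> 31
Result: insert 22 as left child of 31
Final tree (level order): [3, None, 31, 22, 45]


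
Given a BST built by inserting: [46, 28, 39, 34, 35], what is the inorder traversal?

Tree insertion order: [46, 28, 39, 34, 35]
Tree (level-order array): [46, 28, None, None, 39, 34, None, None, 35]
Inorder traversal: [28, 34, 35, 39, 46]


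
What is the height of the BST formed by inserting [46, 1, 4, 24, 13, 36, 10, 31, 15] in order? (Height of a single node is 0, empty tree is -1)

Insertion order: [46, 1, 4, 24, 13, 36, 10, 31, 15]
Tree (level-order array): [46, 1, None, None, 4, None, 24, 13, 36, 10, 15, 31]
Compute height bottom-up (empty subtree = -1):
  height(10) = 1 + max(-1, -1) = 0
  height(15) = 1 + max(-1, -1) = 0
  height(13) = 1 + max(0, 0) = 1
  height(31) = 1 + max(-1, -1) = 0
  height(36) = 1 + max(0, -1) = 1
  height(24) = 1 + max(1, 1) = 2
  height(4) = 1 + max(-1, 2) = 3
  height(1) = 1 + max(-1, 3) = 4
  height(46) = 1 + max(4, -1) = 5
Height = 5


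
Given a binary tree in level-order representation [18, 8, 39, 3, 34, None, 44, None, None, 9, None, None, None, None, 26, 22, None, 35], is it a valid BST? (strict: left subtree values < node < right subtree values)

Level-order array: [18, 8, 39, 3, 34, None, 44, None, None, 9, None, None, None, None, 26, 22, None, 35]
Validate using subtree bounds (lo, hi): at each node, require lo < value < hi,
then recurse left with hi=value and right with lo=value.
Preorder trace (stopping at first violation):
  at node 18 with bounds (-inf, +inf): OK
  at node 8 with bounds (-inf, 18): OK
  at node 3 with bounds (-inf, 8): OK
  at node 34 with bounds (8, 18): VIOLATION
Node 34 violates its bound: not (8 < 34 < 18).
Result: Not a valid BST


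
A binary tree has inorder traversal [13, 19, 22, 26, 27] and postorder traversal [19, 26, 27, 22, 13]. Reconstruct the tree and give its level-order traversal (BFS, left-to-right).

Inorder:   [13, 19, 22, 26, 27]
Postorder: [19, 26, 27, 22, 13]
Algorithm: postorder visits root last, so walk postorder right-to-left;
each value is the root of the current inorder slice — split it at that
value, recurse on the right subtree first, then the left.
Recursive splits:
  root=13; inorder splits into left=[], right=[19, 22, 26, 27]
  root=22; inorder splits into left=[19], right=[26, 27]
  root=27; inorder splits into left=[26], right=[]
  root=26; inorder splits into left=[], right=[]
  root=19; inorder splits into left=[], right=[]
Reconstructed level-order: [13, 22, 19, 27, 26]


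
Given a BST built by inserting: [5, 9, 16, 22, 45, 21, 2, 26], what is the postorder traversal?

Tree insertion order: [5, 9, 16, 22, 45, 21, 2, 26]
Tree (level-order array): [5, 2, 9, None, None, None, 16, None, 22, 21, 45, None, None, 26]
Postorder traversal: [2, 21, 26, 45, 22, 16, 9, 5]


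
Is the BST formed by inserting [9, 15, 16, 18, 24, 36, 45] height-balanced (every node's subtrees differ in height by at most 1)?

Tree (level-order array): [9, None, 15, None, 16, None, 18, None, 24, None, 36, None, 45]
Definition: a tree is height-balanced if, at every node, |h(left) - h(right)| <= 1 (empty subtree has height -1).
Bottom-up per-node check:
  node 45: h_left=-1, h_right=-1, diff=0 [OK], height=0
  node 36: h_left=-1, h_right=0, diff=1 [OK], height=1
  node 24: h_left=-1, h_right=1, diff=2 [FAIL (|-1-1|=2 > 1)], height=2
  node 18: h_left=-1, h_right=2, diff=3 [FAIL (|-1-2|=3 > 1)], height=3
  node 16: h_left=-1, h_right=3, diff=4 [FAIL (|-1-3|=4 > 1)], height=4
  node 15: h_left=-1, h_right=4, diff=5 [FAIL (|-1-4|=5 > 1)], height=5
  node 9: h_left=-1, h_right=5, diff=6 [FAIL (|-1-5|=6 > 1)], height=6
Node 24 violates the condition: |-1 - 1| = 2 > 1.
Result: Not balanced


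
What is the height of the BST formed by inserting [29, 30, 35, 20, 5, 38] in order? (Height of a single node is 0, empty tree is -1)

Insertion order: [29, 30, 35, 20, 5, 38]
Tree (level-order array): [29, 20, 30, 5, None, None, 35, None, None, None, 38]
Compute height bottom-up (empty subtree = -1):
  height(5) = 1 + max(-1, -1) = 0
  height(20) = 1 + max(0, -1) = 1
  height(38) = 1 + max(-1, -1) = 0
  height(35) = 1 + max(-1, 0) = 1
  height(30) = 1 + max(-1, 1) = 2
  height(29) = 1 + max(1, 2) = 3
Height = 3


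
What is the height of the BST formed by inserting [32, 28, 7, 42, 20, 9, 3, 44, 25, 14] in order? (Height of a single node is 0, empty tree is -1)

Insertion order: [32, 28, 7, 42, 20, 9, 3, 44, 25, 14]
Tree (level-order array): [32, 28, 42, 7, None, None, 44, 3, 20, None, None, None, None, 9, 25, None, 14]
Compute height bottom-up (empty subtree = -1):
  height(3) = 1 + max(-1, -1) = 0
  height(14) = 1 + max(-1, -1) = 0
  height(9) = 1 + max(-1, 0) = 1
  height(25) = 1 + max(-1, -1) = 0
  height(20) = 1 + max(1, 0) = 2
  height(7) = 1 + max(0, 2) = 3
  height(28) = 1 + max(3, -1) = 4
  height(44) = 1 + max(-1, -1) = 0
  height(42) = 1 + max(-1, 0) = 1
  height(32) = 1 + max(4, 1) = 5
Height = 5


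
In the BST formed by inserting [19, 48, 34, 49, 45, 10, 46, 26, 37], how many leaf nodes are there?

Tree built from: [19, 48, 34, 49, 45, 10, 46, 26, 37]
Tree (level-order array): [19, 10, 48, None, None, 34, 49, 26, 45, None, None, None, None, 37, 46]
Rule: A leaf has 0 children.
Per-node child counts:
  node 19: 2 child(ren)
  node 10: 0 child(ren)
  node 48: 2 child(ren)
  node 34: 2 child(ren)
  node 26: 0 child(ren)
  node 45: 2 child(ren)
  node 37: 0 child(ren)
  node 46: 0 child(ren)
  node 49: 0 child(ren)
Matching nodes: [10, 26, 37, 46, 49]
Count of leaf nodes: 5


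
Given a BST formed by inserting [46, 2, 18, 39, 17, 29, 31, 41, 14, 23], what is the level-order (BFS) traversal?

Tree insertion order: [46, 2, 18, 39, 17, 29, 31, 41, 14, 23]
Tree (level-order array): [46, 2, None, None, 18, 17, 39, 14, None, 29, 41, None, None, 23, 31]
BFS from the root, enqueuing left then right child of each popped node:
  queue [46] -> pop 46, enqueue [2], visited so far: [46]
  queue [2] -> pop 2, enqueue [18], visited so far: [46, 2]
  queue [18] -> pop 18, enqueue [17, 39], visited so far: [46, 2, 18]
  queue [17, 39] -> pop 17, enqueue [14], visited so far: [46, 2, 18, 17]
  queue [39, 14] -> pop 39, enqueue [29, 41], visited so far: [46, 2, 18, 17, 39]
  queue [14, 29, 41] -> pop 14, enqueue [none], visited so far: [46, 2, 18, 17, 39, 14]
  queue [29, 41] -> pop 29, enqueue [23, 31], visited so far: [46, 2, 18, 17, 39, 14, 29]
  queue [41, 23, 31] -> pop 41, enqueue [none], visited so far: [46, 2, 18, 17, 39, 14, 29, 41]
  queue [23, 31] -> pop 23, enqueue [none], visited so far: [46, 2, 18, 17, 39, 14, 29, 41, 23]
  queue [31] -> pop 31, enqueue [none], visited so far: [46, 2, 18, 17, 39, 14, 29, 41, 23, 31]
Result: [46, 2, 18, 17, 39, 14, 29, 41, 23, 31]


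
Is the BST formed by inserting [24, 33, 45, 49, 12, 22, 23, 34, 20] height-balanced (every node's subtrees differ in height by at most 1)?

Tree (level-order array): [24, 12, 33, None, 22, None, 45, 20, 23, 34, 49]
Definition: a tree is height-balanced if, at every node, |h(left) - h(right)| <= 1 (empty subtree has height -1).
Bottom-up per-node check:
  node 20: h_left=-1, h_right=-1, diff=0 [OK], height=0
  node 23: h_left=-1, h_right=-1, diff=0 [OK], height=0
  node 22: h_left=0, h_right=0, diff=0 [OK], height=1
  node 12: h_left=-1, h_right=1, diff=2 [FAIL (|-1-1|=2 > 1)], height=2
  node 34: h_left=-1, h_right=-1, diff=0 [OK], height=0
  node 49: h_left=-1, h_right=-1, diff=0 [OK], height=0
  node 45: h_left=0, h_right=0, diff=0 [OK], height=1
  node 33: h_left=-1, h_right=1, diff=2 [FAIL (|-1-1|=2 > 1)], height=2
  node 24: h_left=2, h_right=2, diff=0 [OK], height=3
Node 12 violates the condition: |-1 - 1| = 2 > 1.
Result: Not balanced


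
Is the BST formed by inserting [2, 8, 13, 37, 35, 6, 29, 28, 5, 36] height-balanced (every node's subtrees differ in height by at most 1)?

Tree (level-order array): [2, None, 8, 6, 13, 5, None, None, 37, None, None, 35, None, 29, 36, 28]
Definition: a tree is height-balanced if, at every node, |h(left) - h(right)| <= 1 (empty subtree has height -1).
Bottom-up per-node check:
  node 5: h_left=-1, h_right=-1, diff=0 [OK], height=0
  node 6: h_left=0, h_right=-1, diff=1 [OK], height=1
  node 28: h_left=-1, h_right=-1, diff=0 [OK], height=0
  node 29: h_left=0, h_right=-1, diff=1 [OK], height=1
  node 36: h_left=-1, h_right=-1, diff=0 [OK], height=0
  node 35: h_left=1, h_right=0, diff=1 [OK], height=2
  node 37: h_left=2, h_right=-1, diff=3 [FAIL (|2--1|=3 > 1)], height=3
  node 13: h_left=-1, h_right=3, diff=4 [FAIL (|-1-3|=4 > 1)], height=4
  node 8: h_left=1, h_right=4, diff=3 [FAIL (|1-4|=3 > 1)], height=5
  node 2: h_left=-1, h_right=5, diff=6 [FAIL (|-1-5|=6 > 1)], height=6
Node 37 violates the condition: |2 - -1| = 3 > 1.
Result: Not balanced


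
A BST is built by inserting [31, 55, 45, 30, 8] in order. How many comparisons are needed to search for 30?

Search path for 30: 31 -> 30
Found: True
Comparisons: 2


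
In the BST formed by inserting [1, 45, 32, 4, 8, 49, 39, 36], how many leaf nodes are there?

Tree built from: [1, 45, 32, 4, 8, 49, 39, 36]
Tree (level-order array): [1, None, 45, 32, 49, 4, 39, None, None, None, 8, 36]
Rule: A leaf has 0 children.
Per-node child counts:
  node 1: 1 child(ren)
  node 45: 2 child(ren)
  node 32: 2 child(ren)
  node 4: 1 child(ren)
  node 8: 0 child(ren)
  node 39: 1 child(ren)
  node 36: 0 child(ren)
  node 49: 0 child(ren)
Matching nodes: [8, 36, 49]
Count of leaf nodes: 3


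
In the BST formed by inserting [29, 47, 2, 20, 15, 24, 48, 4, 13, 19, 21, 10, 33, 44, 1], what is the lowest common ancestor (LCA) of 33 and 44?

Tree insertion order: [29, 47, 2, 20, 15, 24, 48, 4, 13, 19, 21, 10, 33, 44, 1]
Tree (level-order array): [29, 2, 47, 1, 20, 33, 48, None, None, 15, 24, None, 44, None, None, 4, 19, 21, None, None, None, None, 13, None, None, None, None, 10]
In a BST, the LCA of p=33, q=44 is the first node v on the
root-to-leaf path with p <= v <= q (go left if both < v, right if both > v).
Walk from root:
  at 29: both 33 and 44 > 29, go right
  at 47: both 33 and 44 < 47, go left
  at 33: 33 <= 33 <= 44, this is the LCA
LCA = 33


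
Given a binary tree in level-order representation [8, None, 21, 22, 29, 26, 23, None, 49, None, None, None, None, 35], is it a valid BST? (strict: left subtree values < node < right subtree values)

Level-order array: [8, None, 21, 22, 29, 26, 23, None, 49, None, None, None, None, 35]
Validate using subtree bounds (lo, hi): at each node, require lo < value < hi,
then recurse left with hi=value and right with lo=value.
Preorder trace (stopping at first violation):
  at node 8 with bounds (-inf, +inf): OK
  at node 21 with bounds (8, +inf): OK
  at node 22 with bounds (8, 21): VIOLATION
Node 22 violates its bound: not (8 < 22 < 21).
Result: Not a valid BST


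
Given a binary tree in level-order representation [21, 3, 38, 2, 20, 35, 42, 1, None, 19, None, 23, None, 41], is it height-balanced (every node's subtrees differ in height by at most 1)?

Tree (level-order array): [21, 3, 38, 2, 20, 35, 42, 1, None, 19, None, 23, None, 41]
Definition: a tree is height-balanced if, at every node, |h(left) - h(right)| <= 1 (empty subtree has height -1).
Bottom-up per-node check:
  node 1: h_left=-1, h_right=-1, diff=0 [OK], height=0
  node 2: h_left=0, h_right=-1, diff=1 [OK], height=1
  node 19: h_left=-1, h_right=-1, diff=0 [OK], height=0
  node 20: h_left=0, h_right=-1, diff=1 [OK], height=1
  node 3: h_left=1, h_right=1, diff=0 [OK], height=2
  node 23: h_left=-1, h_right=-1, diff=0 [OK], height=0
  node 35: h_left=0, h_right=-1, diff=1 [OK], height=1
  node 41: h_left=-1, h_right=-1, diff=0 [OK], height=0
  node 42: h_left=0, h_right=-1, diff=1 [OK], height=1
  node 38: h_left=1, h_right=1, diff=0 [OK], height=2
  node 21: h_left=2, h_right=2, diff=0 [OK], height=3
All nodes satisfy the balance condition.
Result: Balanced


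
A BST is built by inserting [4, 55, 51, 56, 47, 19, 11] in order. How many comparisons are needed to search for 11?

Search path for 11: 4 -> 55 -> 51 -> 47 -> 19 -> 11
Found: True
Comparisons: 6


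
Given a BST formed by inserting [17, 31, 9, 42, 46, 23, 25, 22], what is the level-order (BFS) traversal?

Tree insertion order: [17, 31, 9, 42, 46, 23, 25, 22]
Tree (level-order array): [17, 9, 31, None, None, 23, 42, 22, 25, None, 46]
BFS from the root, enqueuing left then right child of each popped node:
  queue [17] -> pop 17, enqueue [9, 31], visited so far: [17]
  queue [9, 31] -> pop 9, enqueue [none], visited so far: [17, 9]
  queue [31] -> pop 31, enqueue [23, 42], visited so far: [17, 9, 31]
  queue [23, 42] -> pop 23, enqueue [22, 25], visited so far: [17, 9, 31, 23]
  queue [42, 22, 25] -> pop 42, enqueue [46], visited so far: [17, 9, 31, 23, 42]
  queue [22, 25, 46] -> pop 22, enqueue [none], visited so far: [17, 9, 31, 23, 42, 22]
  queue [25, 46] -> pop 25, enqueue [none], visited so far: [17, 9, 31, 23, 42, 22, 25]
  queue [46] -> pop 46, enqueue [none], visited so far: [17, 9, 31, 23, 42, 22, 25, 46]
Result: [17, 9, 31, 23, 42, 22, 25, 46]


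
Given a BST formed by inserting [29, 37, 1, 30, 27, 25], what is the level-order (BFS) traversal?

Tree insertion order: [29, 37, 1, 30, 27, 25]
Tree (level-order array): [29, 1, 37, None, 27, 30, None, 25]
BFS from the root, enqueuing left then right child of each popped node:
  queue [29] -> pop 29, enqueue [1, 37], visited so far: [29]
  queue [1, 37] -> pop 1, enqueue [27], visited so far: [29, 1]
  queue [37, 27] -> pop 37, enqueue [30], visited so far: [29, 1, 37]
  queue [27, 30] -> pop 27, enqueue [25], visited so far: [29, 1, 37, 27]
  queue [30, 25] -> pop 30, enqueue [none], visited so far: [29, 1, 37, 27, 30]
  queue [25] -> pop 25, enqueue [none], visited so far: [29, 1, 37, 27, 30, 25]
Result: [29, 1, 37, 27, 30, 25]


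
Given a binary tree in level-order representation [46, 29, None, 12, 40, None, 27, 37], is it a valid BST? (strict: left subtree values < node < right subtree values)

Level-order array: [46, 29, None, 12, 40, None, 27, 37]
Validate using subtree bounds (lo, hi): at each node, require lo < value < hi,
then recurse left with hi=value and right with lo=value.
Preorder trace (stopping at first violation):
  at node 46 with bounds (-inf, +inf): OK
  at node 29 with bounds (-inf, 46): OK
  at node 12 with bounds (-inf, 29): OK
  at node 27 with bounds (12, 29): OK
  at node 40 with bounds (29, 46): OK
  at node 37 with bounds (29, 40): OK
No violation found at any node.
Result: Valid BST


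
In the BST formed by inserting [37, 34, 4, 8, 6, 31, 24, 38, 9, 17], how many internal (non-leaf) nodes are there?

Tree built from: [37, 34, 4, 8, 6, 31, 24, 38, 9, 17]
Tree (level-order array): [37, 34, 38, 4, None, None, None, None, 8, 6, 31, None, None, 24, None, 9, None, None, 17]
Rule: An internal node has at least one child.
Per-node child counts:
  node 37: 2 child(ren)
  node 34: 1 child(ren)
  node 4: 1 child(ren)
  node 8: 2 child(ren)
  node 6: 0 child(ren)
  node 31: 1 child(ren)
  node 24: 1 child(ren)
  node 9: 1 child(ren)
  node 17: 0 child(ren)
  node 38: 0 child(ren)
Matching nodes: [37, 34, 4, 8, 31, 24, 9]
Count of internal (non-leaf) nodes: 7


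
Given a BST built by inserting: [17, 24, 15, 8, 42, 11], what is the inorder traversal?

Tree insertion order: [17, 24, 15, 8, 42, 11]
Tree (level-order array): [17, 15, 24, 8, None, None, 42, None, 11]
Inorder traversal: [8, 11, 15, 17, 24, 42]


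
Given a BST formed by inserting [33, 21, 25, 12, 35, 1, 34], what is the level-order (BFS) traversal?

Tree insertion order: [33, 21, 25, 12, 35, 1, 34]
Tree (level-order array): [33, 21, 35, 12, 25, 34, None, 1]
BFS from the root, enqueuing left then right child of each popped node:
  queue [33] -> pop 33, enqueue [21, 35], visited so far: [33]
  queue [21, 35] -> pop 21, enqueue [12, 25], visited so far: [33, 21]
  queue [35, 12, 25] -> pop 35, enqueue [34], visited so far: [33, 21, 35]
  queue [12, 25, 34] -> pop 12, enqueue [1], visited so far: [33, 21, 35, 12]
  queue [25, 34, 1] -> pop 25, enqueue [none], visited so far: [33, 21, 35, 12, 25]
  queue [34, 1] -> pop 34, enqueue [none], visited so far: [33, 21, 35, 12, 25, 34]
  queue [1] -> pop 1, enqueue [none], visited so far: [33, 21, 35, 12, 25, 34, 1]
Result: [33, 21, 35, 12, 25, 34, 1]


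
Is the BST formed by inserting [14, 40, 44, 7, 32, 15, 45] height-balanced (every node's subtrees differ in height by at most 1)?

Tree (level-order array): [14, 7, 40, None, None, 32, 44, 15, None, None, 45]
Definition: a tree is height-balanced if, at every node, |h(left) - h(right)| <= 1 (empty subtree has height -1).
Bottom-up per-node check:
  node 7: h_left=-1, h_right=-1, diff=0 [OK], height=0
  node 15: h_left=-1, h_right=-1, diff=0 [OK], height=0
  node 32: h_left=0, h_right=-1, diff=1 [OK], height=1
  node 45: h_left=-1, h_right=-1, diff=0 [OK], height=0
  node 44: h_left=-1, h_right=0, diff=1 [OK], height=1
  node 40: h_left=1, h_right=1, diff=0 [OK], height=2
  node 14: h_left=0, h_right=2, diff=2 [FAIL (|0-2|=2 > 1)], height=3
Node 14 violates the condition: |0 - 2| = 2 > 1.
Result: Not balanced
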